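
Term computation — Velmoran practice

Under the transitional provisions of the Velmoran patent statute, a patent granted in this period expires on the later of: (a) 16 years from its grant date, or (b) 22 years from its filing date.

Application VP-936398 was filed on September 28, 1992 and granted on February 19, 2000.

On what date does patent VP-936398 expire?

February 19, 2016

(a) grant + 16 years → 19 February 2016.
(b) filing + 22 years → 28 September 2014.
Later of the two: 19 February 2016.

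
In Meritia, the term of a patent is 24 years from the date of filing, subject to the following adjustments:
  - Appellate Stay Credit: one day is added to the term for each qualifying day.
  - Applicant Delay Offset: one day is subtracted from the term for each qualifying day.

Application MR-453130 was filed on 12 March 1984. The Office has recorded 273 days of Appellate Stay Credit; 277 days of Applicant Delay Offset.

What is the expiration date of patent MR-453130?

Base term: filing date + 24 years → 12 March 2008.
Appellate Stay Credit: +273 days → 10 December 2008.
Applicant Delay Offset: −277 days → 8 March 2008.

2008-03-08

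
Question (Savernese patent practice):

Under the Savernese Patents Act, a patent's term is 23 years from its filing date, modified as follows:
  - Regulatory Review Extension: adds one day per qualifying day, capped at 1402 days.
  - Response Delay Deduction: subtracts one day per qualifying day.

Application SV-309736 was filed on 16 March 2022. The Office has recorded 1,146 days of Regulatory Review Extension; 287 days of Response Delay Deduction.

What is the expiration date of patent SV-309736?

Base term: filing date + 23 years → 16 March 2045.
Regulatory Review Extension: 1146 days (within the 1402-day cap) → +1146 days → 5 May 2048.
Response Delay Deduction: −287 days → 23 July 2047.

2047-07-23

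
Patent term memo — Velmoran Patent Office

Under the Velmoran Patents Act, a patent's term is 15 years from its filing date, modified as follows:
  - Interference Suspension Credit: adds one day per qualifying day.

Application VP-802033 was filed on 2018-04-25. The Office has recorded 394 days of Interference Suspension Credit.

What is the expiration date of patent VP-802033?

2034-05-24

Base term: filing date + 15 years → 25 April 2033.
Interference Suspension Credit: +394 days → 24 May 2034.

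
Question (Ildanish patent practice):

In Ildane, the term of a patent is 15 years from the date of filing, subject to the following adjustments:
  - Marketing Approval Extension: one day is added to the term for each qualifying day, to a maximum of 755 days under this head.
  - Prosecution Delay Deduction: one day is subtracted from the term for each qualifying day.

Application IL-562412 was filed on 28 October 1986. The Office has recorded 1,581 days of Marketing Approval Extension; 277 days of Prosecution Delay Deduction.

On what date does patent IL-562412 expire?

Base term: filing date + 15 years → 28 October 2001.
Marketing Approval Extension: 1581 days claimed exceeds the 755-day cap, so +755 days → 22 November 2003.
Prosecution Delay Deduction: −277 days → 18 February 2003.

2003-02-18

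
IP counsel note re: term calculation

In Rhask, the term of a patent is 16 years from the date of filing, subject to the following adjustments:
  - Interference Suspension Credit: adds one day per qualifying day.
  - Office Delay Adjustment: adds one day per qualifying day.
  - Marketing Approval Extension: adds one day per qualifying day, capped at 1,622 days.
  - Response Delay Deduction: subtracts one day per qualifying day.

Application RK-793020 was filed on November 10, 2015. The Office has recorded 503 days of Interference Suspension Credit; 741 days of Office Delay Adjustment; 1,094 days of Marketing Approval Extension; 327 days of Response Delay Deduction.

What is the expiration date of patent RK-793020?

Base term: filing date + 16 years → 10 November 2031.
Interference Suspension Credit: +503 days → 27 March 2033.
Office Delay Adjustment: +741 days → 7 April 2035.
Marketing Approval Extension: 1094 days (within the 1622-day cap) → +1094 days → 5 April 2038.
Response Delay Deduction: −327 days → 13 May 2037.

2037-05-13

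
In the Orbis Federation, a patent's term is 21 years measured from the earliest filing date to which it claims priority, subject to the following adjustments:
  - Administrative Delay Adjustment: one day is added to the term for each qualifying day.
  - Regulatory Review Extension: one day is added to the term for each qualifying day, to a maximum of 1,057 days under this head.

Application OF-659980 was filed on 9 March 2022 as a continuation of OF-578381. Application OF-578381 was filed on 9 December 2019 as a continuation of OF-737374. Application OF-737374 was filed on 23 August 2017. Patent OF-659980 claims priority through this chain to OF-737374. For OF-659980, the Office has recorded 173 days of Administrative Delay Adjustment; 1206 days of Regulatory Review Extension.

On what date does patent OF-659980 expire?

Earliest priority filing: 23 August 2017.
Base term: 23 August 2017 + 21 years → 23 August 2038.
Administrative Delay Adjustment: +173 days → 12 February 2039.
Regulatory Review Extension: 1206 days claimed exceeds the 1057-day cap, so +1057 days → 4 January 2042.

January 4, 2042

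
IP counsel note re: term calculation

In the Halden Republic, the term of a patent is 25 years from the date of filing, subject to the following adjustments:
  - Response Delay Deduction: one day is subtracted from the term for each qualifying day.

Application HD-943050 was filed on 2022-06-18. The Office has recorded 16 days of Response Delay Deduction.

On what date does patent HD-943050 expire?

Base term: filing date + 25 years → 18 June 2047.
Response Delay Deduction: −16 days → 2 June 2047.

June 2, 2047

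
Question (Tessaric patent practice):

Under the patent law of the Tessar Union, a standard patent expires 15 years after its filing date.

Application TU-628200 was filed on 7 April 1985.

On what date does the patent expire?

April 7, 2000

Filing date + 15 years → 7 April 2000.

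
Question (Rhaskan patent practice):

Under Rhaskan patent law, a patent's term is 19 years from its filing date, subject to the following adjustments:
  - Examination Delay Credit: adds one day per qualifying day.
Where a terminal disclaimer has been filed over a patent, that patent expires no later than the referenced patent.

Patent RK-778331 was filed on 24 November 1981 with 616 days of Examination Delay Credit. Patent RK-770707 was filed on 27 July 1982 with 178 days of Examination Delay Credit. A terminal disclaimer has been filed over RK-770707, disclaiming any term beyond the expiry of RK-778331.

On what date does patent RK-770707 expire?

Natural term of RK-770707:
  Base: filing + 19 years → 27 July 2001.
  Examination Delay Credit: +178 days → 21 January 2002.
Expiry of referenced patent RK-778331:
  Base: filing + 19 years → 24 November 2000.
  Examination Delay Credit: +616 days → 2 August 2002.
Terminal disclaimer: RK-770707 expires on the earlier of 21 January 2002 and 2 August 2002.

January 21, 2002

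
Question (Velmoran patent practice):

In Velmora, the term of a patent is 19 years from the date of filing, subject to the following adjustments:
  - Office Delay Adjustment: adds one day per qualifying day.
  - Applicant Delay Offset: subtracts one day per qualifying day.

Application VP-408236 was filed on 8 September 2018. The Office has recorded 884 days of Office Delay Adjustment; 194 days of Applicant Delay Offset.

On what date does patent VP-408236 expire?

July 30, 2039

Base term: filing date + 19 years → 8 September 2037.
Office Delay Adjustment: +884 days → 9 February 2040.
Applicant Delay Offset: −194 days → 30 July 2039.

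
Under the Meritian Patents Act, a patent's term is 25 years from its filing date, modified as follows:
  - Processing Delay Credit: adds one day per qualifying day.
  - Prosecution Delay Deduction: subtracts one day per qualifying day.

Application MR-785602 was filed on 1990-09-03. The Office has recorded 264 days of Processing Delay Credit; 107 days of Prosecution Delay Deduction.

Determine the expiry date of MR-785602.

Base term: filing date + 25 years → 3 September 2015.
Processing Delay Credit: +264 days → 24 May 2016.
Prosecution Delay Deduction: −107 days → 7 February 2016.

February 7, 2016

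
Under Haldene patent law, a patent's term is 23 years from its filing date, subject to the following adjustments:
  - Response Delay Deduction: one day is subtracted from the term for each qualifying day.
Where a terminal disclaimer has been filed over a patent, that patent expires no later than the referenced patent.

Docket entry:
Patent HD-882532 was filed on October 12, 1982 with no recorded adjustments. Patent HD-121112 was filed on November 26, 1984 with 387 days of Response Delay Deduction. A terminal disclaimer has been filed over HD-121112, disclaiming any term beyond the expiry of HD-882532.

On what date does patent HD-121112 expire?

2005-10-12

Natural term of HD-121112:
  Base: filing + 23 years → 26 November 2007.
  Response Delay Deduction: −387 days → 4 November 2006.
Expiry of referenced patent HD-882532:
  Base: filing + 23 years → 12 October 2005.
Terminal disclaimer: HD-121112 expires on the earlier of 4 November 2006 and 12 October 2005.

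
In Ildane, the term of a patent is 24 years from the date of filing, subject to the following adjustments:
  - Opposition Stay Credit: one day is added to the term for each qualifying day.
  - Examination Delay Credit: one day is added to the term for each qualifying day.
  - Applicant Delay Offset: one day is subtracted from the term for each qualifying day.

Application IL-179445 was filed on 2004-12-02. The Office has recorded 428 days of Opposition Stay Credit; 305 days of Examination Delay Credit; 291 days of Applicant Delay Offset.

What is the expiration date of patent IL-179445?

Base term: filing date + 24 years → 2 December 2028.
Opposition Stay Credit: +428 days → 3 February 2030.
Examination Delay Credit: +305 days → 5 December 2030.
Applicant Delay Offset: −291 days → 17 February 2030.

2030-02-17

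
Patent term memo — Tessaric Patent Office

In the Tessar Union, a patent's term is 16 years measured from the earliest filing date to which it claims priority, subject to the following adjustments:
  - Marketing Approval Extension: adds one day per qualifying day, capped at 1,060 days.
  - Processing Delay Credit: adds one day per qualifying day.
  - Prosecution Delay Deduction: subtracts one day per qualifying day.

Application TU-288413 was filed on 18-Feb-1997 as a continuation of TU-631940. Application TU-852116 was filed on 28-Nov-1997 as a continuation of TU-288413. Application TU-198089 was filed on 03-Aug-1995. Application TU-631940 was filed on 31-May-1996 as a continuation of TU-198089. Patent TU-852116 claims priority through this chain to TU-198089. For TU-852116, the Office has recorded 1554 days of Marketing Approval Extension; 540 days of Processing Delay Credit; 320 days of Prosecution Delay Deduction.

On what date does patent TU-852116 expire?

February 3, 2015

Earliest priority filing: 3 August 1995.
Base term: 3 August 1995 + 16 years → 3 August 2011.
Marketing Approval Extension: 1554 days claimed exceeds the 1060-day cap, so +1060 days → 28 June 2014.
Processing Delay Credit: +540 days → 20 December 2015.
Prosecution Delay Deduction: −320 days → 3 February 2015.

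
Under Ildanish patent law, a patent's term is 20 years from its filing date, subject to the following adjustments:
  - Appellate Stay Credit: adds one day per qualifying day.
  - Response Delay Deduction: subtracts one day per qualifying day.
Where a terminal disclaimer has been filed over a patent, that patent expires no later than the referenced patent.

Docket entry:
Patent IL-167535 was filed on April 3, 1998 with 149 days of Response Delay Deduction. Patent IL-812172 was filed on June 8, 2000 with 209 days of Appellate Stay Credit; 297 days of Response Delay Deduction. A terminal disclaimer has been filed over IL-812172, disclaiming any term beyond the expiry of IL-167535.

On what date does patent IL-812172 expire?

November 5, 2017

Natural term of IL-812172:
  Base: filing + 20 years → 8 June 2020.
  Appellate Stay Credit: +209 days → 3 January 2021.
  Response Delay Deduction: −297 days → 12 March 2020.
Expiry of referenced patent IL-167535:
  Base: filing + 20 years → 3 April 2018.
  Response Delay Deduction: −149 days → 5 November 2017.
Terminal disclaimer: IL-812172 expires on the earlier of 12 March 2020 and 5 November 2017.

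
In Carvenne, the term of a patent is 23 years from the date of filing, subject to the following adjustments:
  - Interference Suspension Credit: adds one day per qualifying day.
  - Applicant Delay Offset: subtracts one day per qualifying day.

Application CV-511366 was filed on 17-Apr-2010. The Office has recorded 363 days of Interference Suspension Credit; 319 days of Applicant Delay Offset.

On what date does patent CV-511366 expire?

May 31, 2033

Base term: filing date + 23 years → 17 April 2033.
Interference Suspension Credit: +363 days → 15 April 2034.
Applicant Delay Offset: −319 days → 31 May 2033.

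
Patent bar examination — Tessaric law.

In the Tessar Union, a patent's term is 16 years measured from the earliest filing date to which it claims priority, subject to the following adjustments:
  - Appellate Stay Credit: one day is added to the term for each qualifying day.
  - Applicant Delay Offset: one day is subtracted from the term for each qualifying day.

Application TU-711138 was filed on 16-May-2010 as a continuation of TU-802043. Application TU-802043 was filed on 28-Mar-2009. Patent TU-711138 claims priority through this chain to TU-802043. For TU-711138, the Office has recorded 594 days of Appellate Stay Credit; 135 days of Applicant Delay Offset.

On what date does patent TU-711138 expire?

Earliest priority filing: 28 March 2009.
Base term: 28 March 2009 + 16 years → 28 March 2025.
Appellate Stay Credit: +594 days → 12 November 2026.
Applicant Delay Offset: −135 days → 30 June 2026.

June 30, 2026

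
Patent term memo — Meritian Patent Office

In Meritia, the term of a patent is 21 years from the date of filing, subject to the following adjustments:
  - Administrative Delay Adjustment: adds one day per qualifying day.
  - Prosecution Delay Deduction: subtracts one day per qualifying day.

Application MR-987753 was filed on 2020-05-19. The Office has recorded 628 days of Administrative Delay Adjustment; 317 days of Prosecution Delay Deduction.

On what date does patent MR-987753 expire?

March 26, 2042

Base term: filing date + 21 years → 19 May 2041.
Administrative Delay Adjustment: +628 days → 6 February 2043.
Prosecution Delay Deduction: −317 days → 26 March 2042.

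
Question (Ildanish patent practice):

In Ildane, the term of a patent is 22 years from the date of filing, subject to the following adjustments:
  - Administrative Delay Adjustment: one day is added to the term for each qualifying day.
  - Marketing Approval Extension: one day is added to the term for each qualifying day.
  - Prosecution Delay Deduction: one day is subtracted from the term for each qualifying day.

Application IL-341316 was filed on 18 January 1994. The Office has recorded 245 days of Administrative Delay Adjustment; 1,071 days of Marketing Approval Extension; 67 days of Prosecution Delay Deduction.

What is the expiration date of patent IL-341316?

Base term: filing date + 22 years → 18 January 2016.
Administrative Delay Adjustment: +245 days → 19 September 2016.
Marketing Approval Extension: +1071 days → 26 August 2019.
Prosecution Delay Deduction: −67 days → 20 June 2019.

June 20, 2019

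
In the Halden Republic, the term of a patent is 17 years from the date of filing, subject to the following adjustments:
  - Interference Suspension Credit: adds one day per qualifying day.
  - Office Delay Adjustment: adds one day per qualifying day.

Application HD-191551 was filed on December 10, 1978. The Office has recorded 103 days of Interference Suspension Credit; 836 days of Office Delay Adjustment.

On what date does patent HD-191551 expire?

July 6, 1998

Base term: filing date + 17 years → 10 December 1995.
Interference Suspension Credit: +103 days → 22 March 1996.
Office Delay Adjustment: +836 days → 6 July 1998.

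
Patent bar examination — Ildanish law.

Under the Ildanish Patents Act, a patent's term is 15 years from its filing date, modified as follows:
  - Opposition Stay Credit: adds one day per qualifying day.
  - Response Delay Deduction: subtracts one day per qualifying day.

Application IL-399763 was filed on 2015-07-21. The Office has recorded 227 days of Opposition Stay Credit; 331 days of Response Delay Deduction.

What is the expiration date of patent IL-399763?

Base term: filing date + 15 years → 21 July 2030.
Opposition Stay Credit: +227 days → 5 March 2031.
Response Delay Deduction: −331 days → 8 April 2030.

2030-04-08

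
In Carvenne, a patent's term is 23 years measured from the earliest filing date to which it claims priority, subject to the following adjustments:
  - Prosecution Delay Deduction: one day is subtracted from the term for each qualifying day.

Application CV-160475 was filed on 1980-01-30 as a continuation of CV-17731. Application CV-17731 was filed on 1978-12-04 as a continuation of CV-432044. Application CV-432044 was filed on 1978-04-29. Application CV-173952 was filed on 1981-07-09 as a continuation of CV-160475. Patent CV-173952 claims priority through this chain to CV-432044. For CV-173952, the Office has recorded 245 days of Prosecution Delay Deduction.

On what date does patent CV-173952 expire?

2000-08-27

Earliest priority filing: 29 April 1978.
Base term: 29 April 1978 + 23 years → 29 April 2001.
Prosecution Delay Deduction: −245 days → 27 August 2000.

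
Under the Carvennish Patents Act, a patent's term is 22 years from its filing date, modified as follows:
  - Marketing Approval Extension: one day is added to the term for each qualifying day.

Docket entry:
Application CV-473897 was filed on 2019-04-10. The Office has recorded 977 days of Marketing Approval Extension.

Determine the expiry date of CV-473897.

Base term: filing date + 22 years → 10 April 2041.
Marketing Approval Extension: +977 days → 13 December 2043.

2043-12-13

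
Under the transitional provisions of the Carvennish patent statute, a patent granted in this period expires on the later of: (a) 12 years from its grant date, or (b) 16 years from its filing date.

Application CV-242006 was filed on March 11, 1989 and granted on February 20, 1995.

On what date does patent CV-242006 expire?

(a) grant + 12 years → 20 February 2007.
(b) filing + 16 years → 11 March 2005.
Later of the two: 20 February 2007.

2007-02-20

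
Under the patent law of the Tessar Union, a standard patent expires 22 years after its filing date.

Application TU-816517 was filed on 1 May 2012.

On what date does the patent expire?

Filing date + 22 years → 1 May 2034.

2034-05-01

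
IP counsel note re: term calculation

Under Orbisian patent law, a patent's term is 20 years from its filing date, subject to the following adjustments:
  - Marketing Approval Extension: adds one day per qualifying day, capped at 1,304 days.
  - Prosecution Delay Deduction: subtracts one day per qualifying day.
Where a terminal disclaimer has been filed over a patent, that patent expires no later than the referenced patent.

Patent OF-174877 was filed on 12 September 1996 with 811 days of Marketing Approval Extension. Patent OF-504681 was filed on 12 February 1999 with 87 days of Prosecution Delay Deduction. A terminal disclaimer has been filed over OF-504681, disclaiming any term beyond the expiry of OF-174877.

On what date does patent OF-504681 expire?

November 17, 2018

Natural term of OF-504681:
  Base: filing + 20 years → 12 February 2019.
  Prosecution Delay Deduction: −87 days → 17 November 2018.
Expiry of referenced patent OF-174877:
  Base: filing + 20 years → 12 September 2016.
  Marketing Approval Extension: 811 days (within the 1304-day cap) → +811 days → 2 December 2018.
Terminal disclaimer: OF-504681 expires on the earlier of 17 November 2018 and 2 December 2018.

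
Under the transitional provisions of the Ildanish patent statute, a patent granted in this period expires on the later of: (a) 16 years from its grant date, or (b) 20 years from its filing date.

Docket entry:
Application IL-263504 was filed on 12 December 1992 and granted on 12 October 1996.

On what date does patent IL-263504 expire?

(a) grant + 16 years → 12 October 2012.
(b) filing + 20 years → 12 December 2012.
Later of the two: 12 December 2012.

December 12, 2012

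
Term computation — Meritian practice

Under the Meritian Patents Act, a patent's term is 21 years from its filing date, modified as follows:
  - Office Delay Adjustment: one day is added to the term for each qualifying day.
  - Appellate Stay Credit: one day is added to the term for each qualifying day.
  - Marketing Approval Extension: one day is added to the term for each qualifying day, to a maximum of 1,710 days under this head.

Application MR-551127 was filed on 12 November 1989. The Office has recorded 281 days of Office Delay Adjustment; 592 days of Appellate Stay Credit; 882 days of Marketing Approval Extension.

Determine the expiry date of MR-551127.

September 2, 2015

Base term: filing date + 21 years → 12 November 2010.
Office Delay Adjustment: +281 days → 20 August 2011.
Appellate Stay Credit: +592 days → 3 April 2013.
Marketing Approval Extension: 882 days (within the 1710-day cap) → +882 days → 2 September 2015.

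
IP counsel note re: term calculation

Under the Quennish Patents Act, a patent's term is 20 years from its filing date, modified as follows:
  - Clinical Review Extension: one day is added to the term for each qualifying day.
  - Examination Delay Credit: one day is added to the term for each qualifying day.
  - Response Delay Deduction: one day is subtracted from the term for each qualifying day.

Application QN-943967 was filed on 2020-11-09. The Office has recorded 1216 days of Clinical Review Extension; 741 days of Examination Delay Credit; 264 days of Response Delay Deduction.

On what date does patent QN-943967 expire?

Base term: filing date + 20 years → 9 November 2040.
Clinical Review Extension: +1216 days → 9 March 2044.
Examination Delay Credit: +741 days → 20 March 2046.
Response Delay Deduction: −264 days → 29 June 2045.

June 29, 2045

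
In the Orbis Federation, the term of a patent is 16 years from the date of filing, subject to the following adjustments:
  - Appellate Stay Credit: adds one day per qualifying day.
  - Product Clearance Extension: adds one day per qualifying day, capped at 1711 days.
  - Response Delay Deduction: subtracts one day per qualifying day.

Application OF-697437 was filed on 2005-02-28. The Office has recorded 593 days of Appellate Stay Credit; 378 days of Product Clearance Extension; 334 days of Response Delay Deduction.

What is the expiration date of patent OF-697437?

2022-11-27

Base term: filing date + 16 years → 28 February 2021.
Appellate Stay Credit: +593 days → 14 October 2022.
Product Clearance Extension: 378 days (within the 1711-day cap) → +378 days → 27 October 2023.
Response Delay Deduction: −334 days → 27 November 2022.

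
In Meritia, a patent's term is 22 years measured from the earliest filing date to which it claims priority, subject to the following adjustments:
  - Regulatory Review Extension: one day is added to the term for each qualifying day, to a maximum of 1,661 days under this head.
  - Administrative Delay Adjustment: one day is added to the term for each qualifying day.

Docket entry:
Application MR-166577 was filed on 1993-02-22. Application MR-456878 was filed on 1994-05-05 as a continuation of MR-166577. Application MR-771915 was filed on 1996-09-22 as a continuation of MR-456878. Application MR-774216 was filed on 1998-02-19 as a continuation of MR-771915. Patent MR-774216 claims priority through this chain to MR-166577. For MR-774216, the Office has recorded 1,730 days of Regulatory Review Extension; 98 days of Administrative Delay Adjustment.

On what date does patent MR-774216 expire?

Earliest priority filing: 22 February 1993.
Base term: 22 February 1993 + 22 years → 22 February 2015.
Regulatory Review Extension: 1730 days claimed exceeds the 1661-day cap, so +1661 days → 10 September 2019.
Administrative Delay Adjustment: +98 days → 17 December 2019.

December 17, 2019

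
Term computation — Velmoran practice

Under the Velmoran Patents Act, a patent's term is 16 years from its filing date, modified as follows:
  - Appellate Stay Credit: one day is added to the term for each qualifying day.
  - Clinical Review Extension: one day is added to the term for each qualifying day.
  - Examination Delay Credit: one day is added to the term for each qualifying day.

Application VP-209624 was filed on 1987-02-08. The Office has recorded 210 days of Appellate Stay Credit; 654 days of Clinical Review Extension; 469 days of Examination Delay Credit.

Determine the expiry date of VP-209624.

Base term: filing date + 16 years → 8 February 2003.
Appellate Stay Credit: +210 days → 6 September 2003.
Clinical Review Extension: +654 days → 21 June 2005.
Examination Delay Credit: +469 days → 3 October 2006.

2006-10-03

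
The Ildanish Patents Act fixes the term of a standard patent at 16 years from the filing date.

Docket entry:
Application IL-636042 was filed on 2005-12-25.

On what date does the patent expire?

December 25, 2021

Filing date + 16 years → 25 December 2021.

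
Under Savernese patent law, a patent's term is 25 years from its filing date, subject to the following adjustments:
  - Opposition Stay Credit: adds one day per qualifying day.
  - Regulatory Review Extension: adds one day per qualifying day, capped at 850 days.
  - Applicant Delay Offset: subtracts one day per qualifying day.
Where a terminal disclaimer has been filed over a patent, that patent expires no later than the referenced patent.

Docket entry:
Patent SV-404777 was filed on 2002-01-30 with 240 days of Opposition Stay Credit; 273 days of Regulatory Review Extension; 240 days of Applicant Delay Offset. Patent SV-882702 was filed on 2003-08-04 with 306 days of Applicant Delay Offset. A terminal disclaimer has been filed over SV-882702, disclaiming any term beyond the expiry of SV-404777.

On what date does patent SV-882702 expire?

Natural term of SV-882702:
  Base: filing + 25 years → 4 August 2028.
  Applicant Delay Offset: −306 days → 3 October 2027.
Expiry of referenced patent SV-404777:
  Base: filing + 25 years → 30 January 2027.
  Opposition Stay Credit: +240 days → 27 September 2027.
  Regulatory Review Extension: 273 days (within the 850-day cap) → +273 days → 26 June 2028.
  Applicant Delay Offset: −240 days → 30 October 2027.
Terminal disclaimer: SV-882702 expires on the earlier of 3 October 2027 and 30 October 2027.

October 3, 2027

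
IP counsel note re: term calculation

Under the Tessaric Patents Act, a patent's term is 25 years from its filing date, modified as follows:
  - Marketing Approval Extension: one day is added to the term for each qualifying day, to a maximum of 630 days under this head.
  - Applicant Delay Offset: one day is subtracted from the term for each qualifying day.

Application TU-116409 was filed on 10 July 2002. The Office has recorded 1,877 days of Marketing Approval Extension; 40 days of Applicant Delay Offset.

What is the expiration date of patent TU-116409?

February 19, 2029

Base term: filing date + 25 years → 10 July 2027.
Marketing Approval Extension: 1877 days claimed exceeds the 630-day cap, so +630 days → 31 March 2029.
Applicant Delay Offset: −40 days → 19 February 2029.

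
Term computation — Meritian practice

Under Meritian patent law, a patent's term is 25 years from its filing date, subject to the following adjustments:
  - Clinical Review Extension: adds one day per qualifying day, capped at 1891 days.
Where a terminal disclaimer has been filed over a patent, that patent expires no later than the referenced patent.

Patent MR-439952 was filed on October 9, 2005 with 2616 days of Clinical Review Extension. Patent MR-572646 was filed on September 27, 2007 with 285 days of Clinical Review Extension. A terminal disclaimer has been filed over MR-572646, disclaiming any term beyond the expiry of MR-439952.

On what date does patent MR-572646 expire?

Natural term of MR-572646:
  Base: filing + 25 years → 27 September 2032.
  Clinical Review Extension: 285 days (within the 1891-day cap) → +285 days → 9 July 2033.
Expiry of referenced patent MR-439952:
  Base: filing + 25 years → 9 October 2030.
  Clinical Review Extension: 2616 days claimed exceeds the 1891-day cap, so +1891 days → 13 December 2035.
Terminal disclaimer: MR-572646 expires on the earlier of 9 July 2033 and 13 December 2035.

2033-07-09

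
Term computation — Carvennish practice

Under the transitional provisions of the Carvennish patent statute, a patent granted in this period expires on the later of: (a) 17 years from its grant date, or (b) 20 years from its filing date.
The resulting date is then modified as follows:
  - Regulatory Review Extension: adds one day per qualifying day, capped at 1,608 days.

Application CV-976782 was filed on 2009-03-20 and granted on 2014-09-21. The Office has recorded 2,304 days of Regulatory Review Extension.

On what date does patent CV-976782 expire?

2036-02-15

(a) grant + 17 years → 21 September 2031.
(b) filing + 20 years → 20 March 2029.
Later of the two: 21 September 2031.
Regulatory Review Extension: 2304 days claimed exceeds the 1608-day cap, so +1608 days → 15 February 2036.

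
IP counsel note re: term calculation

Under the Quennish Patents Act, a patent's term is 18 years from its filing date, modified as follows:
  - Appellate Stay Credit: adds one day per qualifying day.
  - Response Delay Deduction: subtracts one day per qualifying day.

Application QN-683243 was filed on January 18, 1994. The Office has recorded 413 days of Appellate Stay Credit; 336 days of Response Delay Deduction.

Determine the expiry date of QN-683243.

Base term: filing date + 18 years → 18 January 2012.
Appellate Stay Credit: +413 days → 6 March 2013.
Response Delay Deduction: −336 days → 4 April 2012.

April 4, 2012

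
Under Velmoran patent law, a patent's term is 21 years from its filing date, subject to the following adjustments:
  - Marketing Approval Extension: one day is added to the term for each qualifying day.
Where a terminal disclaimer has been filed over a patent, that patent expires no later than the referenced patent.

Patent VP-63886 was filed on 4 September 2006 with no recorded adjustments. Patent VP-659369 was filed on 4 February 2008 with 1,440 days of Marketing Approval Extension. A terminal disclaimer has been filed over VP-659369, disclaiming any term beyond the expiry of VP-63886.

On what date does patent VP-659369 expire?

Natural term of VP-659369:
  Base: filing + 21 years → 4 February 2029.
  Marketing Approval Extension: +1440 days → 14 January 2033.
Expiry of referenced patent VP-63886:
  Base: filing + 21 years → 4 September 2027.
Terminal disclaimer: VP-659369 expires on the earlier of 14 January 2033 and 4 September 2027.

September 4, 2027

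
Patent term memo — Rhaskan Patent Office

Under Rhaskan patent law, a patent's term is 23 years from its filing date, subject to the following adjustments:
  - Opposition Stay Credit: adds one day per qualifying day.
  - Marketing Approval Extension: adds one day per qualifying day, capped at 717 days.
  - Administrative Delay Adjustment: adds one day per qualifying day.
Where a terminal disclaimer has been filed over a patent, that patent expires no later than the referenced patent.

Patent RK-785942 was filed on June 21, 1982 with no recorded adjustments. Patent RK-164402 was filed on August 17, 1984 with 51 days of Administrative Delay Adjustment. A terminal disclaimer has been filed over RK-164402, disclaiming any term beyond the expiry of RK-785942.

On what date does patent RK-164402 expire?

Natural term of RK-164402:
  Base: filing + 23 years → 17 August 2007.
  Administrative Delay Adjustment: +51 days → 7 October 2007.
Expiry of referenced patent RK-785942:
  Base: filing + 23 years → 21 June 2005.
Terminal disclaimer: RK-164402 expires on the earlier of 7 October 2007 and 21 June 2005.

June 21, 2005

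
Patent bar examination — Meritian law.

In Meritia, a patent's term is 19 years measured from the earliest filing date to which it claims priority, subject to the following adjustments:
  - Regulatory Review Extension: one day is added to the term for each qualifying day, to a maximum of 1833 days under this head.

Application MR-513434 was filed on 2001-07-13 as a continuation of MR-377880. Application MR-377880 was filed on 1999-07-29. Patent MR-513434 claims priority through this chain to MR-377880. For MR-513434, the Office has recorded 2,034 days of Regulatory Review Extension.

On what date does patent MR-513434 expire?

August 5, 2023

Earliest priority filing: 29 July 1999.
Base term: 29 July 1999 + 19 years → 29 July 2018.
Regulatory Review Extension: 2034 days claimed exceeds the 1833-day cap, so +1833 days → 5 August 2023.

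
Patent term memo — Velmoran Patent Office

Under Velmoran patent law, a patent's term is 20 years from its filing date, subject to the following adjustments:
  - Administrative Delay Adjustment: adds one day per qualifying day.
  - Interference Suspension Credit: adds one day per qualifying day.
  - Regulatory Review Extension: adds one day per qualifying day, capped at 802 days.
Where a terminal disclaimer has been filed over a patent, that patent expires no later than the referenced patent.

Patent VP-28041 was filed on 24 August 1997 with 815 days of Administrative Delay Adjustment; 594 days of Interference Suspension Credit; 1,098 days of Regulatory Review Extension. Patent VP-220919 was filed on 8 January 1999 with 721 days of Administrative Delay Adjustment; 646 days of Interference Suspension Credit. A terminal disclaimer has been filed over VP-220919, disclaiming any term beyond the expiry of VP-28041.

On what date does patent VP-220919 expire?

2022-10-06

Natural term of VP-220919:
  Base: filing + 20 years → 8 January 2019.
  Administrative Delay Adjustment: +721 days → 29 December 2020.
  Interference Suspension Credit: +646 days → 6 October 2022.
Expiry of referenced patent VP-28041:
  Base: filing + 20 years → 24 August 2017.
  Administrative Delay Adjustment: +815 days → 17 November 2019.
  Interference Suspension Credit: +594 days → 3 July 2021.
  Regulatory Review Extension: 1098 days claimed exceeds the 802-day cap, so +802 days → 13 September 2023.
Terminal disclaimer: VP-220919 expires on the earlier of 6 October 2022 and 13 September 2023.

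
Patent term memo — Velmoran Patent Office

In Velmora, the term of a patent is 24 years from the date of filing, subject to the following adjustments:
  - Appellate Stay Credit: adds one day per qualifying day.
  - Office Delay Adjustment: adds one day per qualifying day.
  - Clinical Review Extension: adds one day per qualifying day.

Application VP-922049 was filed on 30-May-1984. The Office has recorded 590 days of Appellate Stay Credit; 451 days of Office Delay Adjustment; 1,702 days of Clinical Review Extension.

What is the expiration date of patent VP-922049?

Base term: filing date + 24 years → 30 May 2008.
Appellate Stay Credit: +590 days → 10 January 2010.
Office Delay Adjustment: +451 days → 6 April 2011.
Clinical Review Extension: +1702 days → 3 December 2015.

2015-12-03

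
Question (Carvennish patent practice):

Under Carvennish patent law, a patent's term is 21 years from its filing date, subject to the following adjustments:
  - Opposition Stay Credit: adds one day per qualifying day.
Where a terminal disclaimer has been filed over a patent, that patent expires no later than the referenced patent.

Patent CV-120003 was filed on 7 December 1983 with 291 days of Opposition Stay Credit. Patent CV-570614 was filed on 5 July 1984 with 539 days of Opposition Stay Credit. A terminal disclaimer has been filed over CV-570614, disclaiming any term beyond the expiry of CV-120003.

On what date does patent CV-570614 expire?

Natural term of CV-570614:
  Base: filing + 21 years → 5 July 2005.
  Opposition Stay Credit: +539 days → 26 December 2006.
Expiry of referenced patent CV-120003:
  Base: filing + 21 years → 7 December 2004.
  Opposition Stay Credit: +291 days → 24 September 2005.
Terminal disclaimer: CV-570614 expires on the earlier of 26 December 2006 and 24 September 2005.

2005-09-24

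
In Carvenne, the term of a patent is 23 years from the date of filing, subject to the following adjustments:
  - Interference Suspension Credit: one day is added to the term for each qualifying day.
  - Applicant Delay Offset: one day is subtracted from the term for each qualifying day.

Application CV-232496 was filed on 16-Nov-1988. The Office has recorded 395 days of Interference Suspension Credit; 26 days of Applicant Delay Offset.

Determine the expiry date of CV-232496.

Base term: filing date + 23 years → 16 November 2011.
Interference Suspension Credit: +395 days → 15 December 2012.
Applicant Delay Offset: −26 days → 19 November 2012.

2012-11-19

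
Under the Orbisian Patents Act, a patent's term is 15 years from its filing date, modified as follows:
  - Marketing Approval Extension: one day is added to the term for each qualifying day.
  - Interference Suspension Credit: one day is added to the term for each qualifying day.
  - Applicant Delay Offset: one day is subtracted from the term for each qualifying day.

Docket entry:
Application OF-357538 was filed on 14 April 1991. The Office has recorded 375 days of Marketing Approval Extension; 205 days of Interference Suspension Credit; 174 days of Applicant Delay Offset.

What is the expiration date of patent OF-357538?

Base term: filing date + 15 years → 14 April 2006.
Marketing Approval Extension: +375 days → 24 April 2007.
Interference Suspension Credit: +205 days → 15 November 2007.
Applicant Delay Offset: −174 days → 25 May 2007.

2007-05-25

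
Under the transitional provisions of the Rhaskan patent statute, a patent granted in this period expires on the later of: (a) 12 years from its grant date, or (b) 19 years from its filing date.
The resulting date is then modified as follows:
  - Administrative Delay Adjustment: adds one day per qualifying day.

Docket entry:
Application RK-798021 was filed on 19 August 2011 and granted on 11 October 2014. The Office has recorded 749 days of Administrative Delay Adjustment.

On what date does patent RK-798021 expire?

(a) grant + 12 years → 11 October 2026.
(b) filing + 19 years → 19 August 2030.
Later of the two: 19 August 2030.
Administrative Delay Adjustment: +749 days → 6 September 2032.

September 6, 2032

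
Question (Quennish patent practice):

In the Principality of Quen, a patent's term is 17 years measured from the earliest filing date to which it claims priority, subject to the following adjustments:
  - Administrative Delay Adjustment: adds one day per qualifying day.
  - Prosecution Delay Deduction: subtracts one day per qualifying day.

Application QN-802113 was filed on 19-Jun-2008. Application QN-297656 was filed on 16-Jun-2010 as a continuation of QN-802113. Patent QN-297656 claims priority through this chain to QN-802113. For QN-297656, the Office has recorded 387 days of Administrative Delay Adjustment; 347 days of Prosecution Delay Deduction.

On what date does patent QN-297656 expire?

Earliest priority filing: 19 June 2008.
Base term: 19 June 2008 + 17 years → 19 June 2025.
Administrative Delay Adjustment: +387 days → 11 July 2026.
Prosecution Delay Deduction: −347 days → 29 July 2025.

2025-07-29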